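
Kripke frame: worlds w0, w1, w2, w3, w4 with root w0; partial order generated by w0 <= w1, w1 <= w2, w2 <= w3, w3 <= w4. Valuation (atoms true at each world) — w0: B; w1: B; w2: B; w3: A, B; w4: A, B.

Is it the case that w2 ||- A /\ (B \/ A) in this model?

No

w2 ||-/- A /\ (B \/ A) since w2 fails A.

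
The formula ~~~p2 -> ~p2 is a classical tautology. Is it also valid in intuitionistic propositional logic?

Yes

This is triple-negation reduction, which is intuitionistically derivable.
Assume ~~~p2 and suppose p2. Then ~~p2 (double-negation introduction), contradicting ~~~p2. So ~p2.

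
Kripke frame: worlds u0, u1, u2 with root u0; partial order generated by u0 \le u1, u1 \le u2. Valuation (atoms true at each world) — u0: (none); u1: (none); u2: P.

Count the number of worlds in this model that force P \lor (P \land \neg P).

1

u0: does not force it — u0 \nVdash P \lor (P \land \neg P): neither disjunct is forced at u0.
u1: does not force it — u1 \nVdash P \lor (P \land \neg P): neither disjunct is forced at u1.
u2: forces it.
Worlds forcing the formula: {u2}.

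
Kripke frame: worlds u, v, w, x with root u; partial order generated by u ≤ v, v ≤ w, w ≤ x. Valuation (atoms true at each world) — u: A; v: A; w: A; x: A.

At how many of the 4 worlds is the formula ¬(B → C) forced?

0

u: does not force it — u ⊮ ¬(B → C) since u is accessible from u and u ⊩ B → C.
v: does not force it.
w: does not force it.
x: does not force it.
Worlds forcing the formula: { }.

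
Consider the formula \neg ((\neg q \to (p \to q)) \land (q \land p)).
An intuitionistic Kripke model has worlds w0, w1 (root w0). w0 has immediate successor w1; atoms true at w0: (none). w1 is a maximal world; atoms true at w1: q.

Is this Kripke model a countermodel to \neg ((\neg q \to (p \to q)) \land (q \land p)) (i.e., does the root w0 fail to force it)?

w0 \Vdash \neg ((\neg q \to (p \to q)) \land (q \land p)): no world accessible from w0 forces (\neg q \to (p \to q)) \land (q \land p).
So the root w0 forces \neg ((\neg q \to (p \to q)) \land (q \land p)); the model is not a countermodel.

No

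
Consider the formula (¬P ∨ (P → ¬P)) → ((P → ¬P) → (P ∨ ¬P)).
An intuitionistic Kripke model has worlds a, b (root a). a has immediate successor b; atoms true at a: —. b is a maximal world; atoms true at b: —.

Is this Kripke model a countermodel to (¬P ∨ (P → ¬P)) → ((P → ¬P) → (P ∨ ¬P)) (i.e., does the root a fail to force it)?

a ⊩ (¬P ∨ (P → ¬P)) → ((P → ¬P) → (P ∨ ¬P)): every world accessible from a that forces ¬P ∨ (P → ¬P) (namely a, b) also forces (P → ¬P) → (P ∨ ¬P).
So the root a forces (¬P ∨ (P → ¬P)) → ((P → ¬P) → (P ∨ ¬P)); the model is not a countermodel.

No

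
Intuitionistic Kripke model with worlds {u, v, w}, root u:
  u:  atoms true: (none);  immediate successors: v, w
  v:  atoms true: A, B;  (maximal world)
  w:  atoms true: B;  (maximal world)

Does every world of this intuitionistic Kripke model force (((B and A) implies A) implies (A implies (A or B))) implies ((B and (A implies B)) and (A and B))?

Not every world: u does not force (((B and A) implies A) implies (A implies (A or B))) implies ((B and (A implies B)) and (A and B)).
u does not force (((B and A) implies A) implies (A implies (A or B))) implies ((B and (A implies B)) and (A and B)): already at u itself, u forces ((B and A) implies A) implies (A implies (A or B)) but u does not force (B and (A implies B)) and (A and B).
u does not force (B and (A implies B)) and (A and B) since u fails B and (A implies B).

No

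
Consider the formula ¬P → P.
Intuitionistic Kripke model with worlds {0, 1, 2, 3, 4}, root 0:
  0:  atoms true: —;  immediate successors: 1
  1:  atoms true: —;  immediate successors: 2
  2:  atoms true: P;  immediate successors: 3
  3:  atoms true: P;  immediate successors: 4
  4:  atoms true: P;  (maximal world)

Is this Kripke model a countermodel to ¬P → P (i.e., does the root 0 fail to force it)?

0 ⊩ ¬P → P vacuously: no world accessible from 0 forces the antecedent ¬P.
So the root 0 forces ¬P → P; the model is not a countermodel.

No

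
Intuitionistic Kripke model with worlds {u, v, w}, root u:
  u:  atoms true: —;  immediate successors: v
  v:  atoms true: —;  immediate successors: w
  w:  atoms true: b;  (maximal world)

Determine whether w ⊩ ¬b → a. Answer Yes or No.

w ⊩ ¬b → a vacuously: no world accessible from w forces the antecedent ¬b.

Yes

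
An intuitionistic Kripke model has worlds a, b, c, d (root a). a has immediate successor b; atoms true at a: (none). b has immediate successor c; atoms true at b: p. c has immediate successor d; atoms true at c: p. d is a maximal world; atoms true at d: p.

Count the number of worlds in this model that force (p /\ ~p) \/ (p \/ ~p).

3

a: does not force it — a ||-/- (p /\ ~p) \/ (p \/ ~p): neither disjunct is forced at a.
b: forces it.
c: forces it.
d: forces it.
Worlds forcing the formula: {b, c, d}.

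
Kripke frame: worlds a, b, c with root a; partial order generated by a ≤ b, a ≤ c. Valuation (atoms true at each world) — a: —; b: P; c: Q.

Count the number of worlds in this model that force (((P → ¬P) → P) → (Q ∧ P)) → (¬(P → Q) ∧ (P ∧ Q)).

1

a: does not force it — a ⊮ (((P → ¬P) → P) → (Q ∧ P)) → (¬(P → Q) ∧ (P ∧ Q)): at the accessible world c, c ⊩ ((P → ¬P) → P) → (Q ∧ P) but c ⊮ ¬(P → Q) ∧ (P ∧ Q).
b: forces it.
c: does not force it — c ⊮ (((P → ¬P) → P) → (Q ∧ P)) → (¬(P → Q) ∧ (P ∧ Q)): already at c itself, c ⊩ ((P → ¬P) → P) → (Q ∧ P) but c ⊮ ¬(P → Q) ∧ (P ∧ Q).
Worlds forcing the formula: {b}.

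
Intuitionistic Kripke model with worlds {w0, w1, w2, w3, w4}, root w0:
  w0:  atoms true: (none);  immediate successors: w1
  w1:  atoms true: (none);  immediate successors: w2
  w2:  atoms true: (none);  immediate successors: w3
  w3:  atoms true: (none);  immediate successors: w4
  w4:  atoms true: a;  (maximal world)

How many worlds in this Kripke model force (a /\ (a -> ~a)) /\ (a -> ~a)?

0

w0: does not force it — w0 ||-/- (a /\ (a -> ~a)) /\ (a -> ~a) since w0 fails a /\ (a -> ~a).
w1: does not force it — w1 ||-/- (a /\ (a -> ~a)) /\ (a -> ~a) since w1 fails a /\ (a -> ~a).
w2: does not force it.
w3: does not force it.
w4: does not force it.
Worlds forcing the formula: { }.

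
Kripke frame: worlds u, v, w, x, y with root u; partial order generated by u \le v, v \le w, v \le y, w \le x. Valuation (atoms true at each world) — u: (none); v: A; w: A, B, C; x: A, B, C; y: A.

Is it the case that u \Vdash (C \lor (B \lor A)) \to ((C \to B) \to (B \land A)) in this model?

u \nVdash (C \lor (B \lor A)) \to ((C \to B) \to (B \land A)): at the accessible world v, v \Vdash C \lor (B \lor A) but v \nVdash (C \to B) \to (B \land A).
v \nVdash (C \to B) \to (B \land A): already at v itself, v \Vdash C \to B but v \nVdash B \land A.
v \nVdash B \land A since v fails B.

No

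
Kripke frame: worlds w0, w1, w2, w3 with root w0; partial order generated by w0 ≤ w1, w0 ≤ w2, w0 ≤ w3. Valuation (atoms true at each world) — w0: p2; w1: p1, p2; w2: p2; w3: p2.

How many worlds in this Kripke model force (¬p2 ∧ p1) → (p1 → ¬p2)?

w0: forces it.
w1: forces it.
w2: forces it.
w3: forces it.
Worlds forcing the formula: {w0, w1, w2, w3}.

4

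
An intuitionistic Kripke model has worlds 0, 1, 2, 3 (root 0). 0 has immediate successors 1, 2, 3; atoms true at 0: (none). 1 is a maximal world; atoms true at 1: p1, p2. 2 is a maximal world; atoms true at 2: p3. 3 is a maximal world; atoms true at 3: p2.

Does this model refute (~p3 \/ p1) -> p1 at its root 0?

0 ||-/- (~p3 \/ p1) -> p1: at the accessible world 3, 3 ||- ~p3 \/ p1 but 3 ||-/- p1.
3 lacks atom p1, so 3 ||-/- p1.
So the root 0 does not force (~p3 \/ p1) -> p1; the model is a countermodel.

Yes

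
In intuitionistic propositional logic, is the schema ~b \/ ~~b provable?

This is the weak law of excluded middle, which is not intuitionistically valid.
A Kripke countermodel: worlds u, v, w; order generated by u <= v, u <= w; atoms true at each world — u:{}; v:{b}; w:{}.
u ||-/- ~b \/ ~~b: neither disjunct is forced at u.
u ||-/- ~b since v is accessible from u and v ||- b.
So the root u does not force the formula.

No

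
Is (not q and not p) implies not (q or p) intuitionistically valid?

This is a constructively valid De Morgan direction (conjunction of negations to negated disjunction), which is intuitionistically derivable.
If both not q and not p hold at a world, no accessible world forces q or forces p, so none forces q or p.

Yes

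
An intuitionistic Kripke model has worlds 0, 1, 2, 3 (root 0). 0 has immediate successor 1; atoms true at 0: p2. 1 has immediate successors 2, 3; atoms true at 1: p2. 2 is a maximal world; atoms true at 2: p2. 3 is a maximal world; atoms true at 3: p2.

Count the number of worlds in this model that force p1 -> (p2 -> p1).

0: forces it.
1: forces it.
2: forces it.
3: forces it.
Worlds forcing the formula: {0, 1, 2, 3}.

4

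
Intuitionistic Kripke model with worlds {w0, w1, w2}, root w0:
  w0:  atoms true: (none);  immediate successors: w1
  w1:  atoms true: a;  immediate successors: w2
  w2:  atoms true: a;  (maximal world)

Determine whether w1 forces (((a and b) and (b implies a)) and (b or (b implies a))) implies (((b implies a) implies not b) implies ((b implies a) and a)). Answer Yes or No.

w1 forces (((a and b) and (b implies a)) and (b or (b implies a))) implies (((b implies a) implies not b) implies ((b implies a) and a)) vacuously: no world accessible from w1 forces the antecedent ((a and b) and (b implies a)) and (b or (b implies a)).

Yes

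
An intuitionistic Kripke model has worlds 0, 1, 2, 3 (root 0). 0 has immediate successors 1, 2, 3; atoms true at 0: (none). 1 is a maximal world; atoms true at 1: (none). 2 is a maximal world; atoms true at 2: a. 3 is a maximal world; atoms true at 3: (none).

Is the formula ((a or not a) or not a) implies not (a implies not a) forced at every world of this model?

Not every world: 0 does not force ((a or not a) or not a) implies not (a implies not a).
0 does not force ((a or not a) or not a) implies not (a implies not a): at the accessible world 1, 1 forces (a or not a) or not a but 1 does not force not (a implies not a).
1 does not force not (a implies not a) since 1 is accessible from 1 and 1 forces a implies not a.

No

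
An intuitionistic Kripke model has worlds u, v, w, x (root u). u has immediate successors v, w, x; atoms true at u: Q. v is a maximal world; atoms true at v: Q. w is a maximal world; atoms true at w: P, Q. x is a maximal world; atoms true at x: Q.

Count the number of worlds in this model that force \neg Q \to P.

4

u: forces it.
v: forces it.
w: forces it.
x: forces it.
Worlds forcing the formula: {u, v, w, x}.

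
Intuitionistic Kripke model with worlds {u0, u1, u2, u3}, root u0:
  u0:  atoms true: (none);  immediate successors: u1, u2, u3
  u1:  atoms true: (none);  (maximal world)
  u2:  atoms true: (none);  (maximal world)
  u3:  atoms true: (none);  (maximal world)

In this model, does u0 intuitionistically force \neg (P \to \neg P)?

u0 \nVdash \neg (P \to \neg P) since u0 is accessible from u0 and u0 \Vdash P \to \neg P.
u0 \Vdash P \to \neg P vacuously: no world accessible from u0 forces the antecedent P.

No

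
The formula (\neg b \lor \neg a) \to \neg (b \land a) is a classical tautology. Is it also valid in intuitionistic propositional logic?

Yes

This is a constructively valid De Morgan direction (disjunction of negations to negated conjunction), which is intuitionistically derivable.
If \neg b holds at a world then no accessible world forces b, hence none forces b \land a; likewise for \neg a.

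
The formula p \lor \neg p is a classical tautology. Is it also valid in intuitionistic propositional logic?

This is the law of excluded middle, which is not intuitionistically valid.
A Kripke countermodel: worlds u, v; order generated by u \le v; atoms true at each world — u:{}; v:{p}.
u \nVdash p \lor \neg p: neither disjunct is forced at u.
u lacks atom p, so u \nVdash p.
So the root u does not force the formula.

No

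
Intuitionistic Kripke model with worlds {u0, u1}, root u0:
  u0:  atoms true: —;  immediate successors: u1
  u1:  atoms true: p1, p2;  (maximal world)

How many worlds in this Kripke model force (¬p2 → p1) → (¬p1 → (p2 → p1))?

2

u0: forces it.
u1: forces it.
Worlds forcing the formula: {u0, u1}.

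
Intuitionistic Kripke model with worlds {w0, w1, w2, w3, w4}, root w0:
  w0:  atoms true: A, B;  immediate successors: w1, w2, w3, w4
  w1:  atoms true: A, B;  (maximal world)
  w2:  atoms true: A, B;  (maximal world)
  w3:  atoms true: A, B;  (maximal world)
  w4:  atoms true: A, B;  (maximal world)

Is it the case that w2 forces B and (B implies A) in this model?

Yes

w2 forces B and (B implies A) since w2 forces both conjuncts.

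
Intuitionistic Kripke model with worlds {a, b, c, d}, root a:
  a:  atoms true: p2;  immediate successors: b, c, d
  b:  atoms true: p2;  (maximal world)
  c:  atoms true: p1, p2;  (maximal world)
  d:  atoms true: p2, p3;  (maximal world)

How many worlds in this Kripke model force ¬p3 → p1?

a: does not force it — a ⊮ ¬p3 → p1: at the accessible world b, b ⊩ ¬p3 but b ⊮ p1.
b: does not force it — b ⊮ ¬p3 → p1: already at b itself, b ⊩ ¬p3 but b ⊮ p1.
c: forces it.
d: forces it.
Worlds forcing the formula: {c, d}.

2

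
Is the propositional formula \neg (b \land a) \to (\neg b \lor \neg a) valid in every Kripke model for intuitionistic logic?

This is the constructively invalid direction of De Morgan's law for conjunction, which is not intuitionistically valid.
A Kripke countermodel: worlds s0, s1, s2; order generated by s0 \le s1, s0 \le s2; atoms true at each world — s0:{}; s1:{b}; s2:{a}.
s0 \nVdash \neg (b \land a) \to (\neg b \lor \neg a): already at s0 itself, s0 \Vdash \neg (b \land a) but s0 \nVdash \neg b \lor \neg a.
s0 \nVdash \neg b \lor \neg a: neither disjunct is forced at s0.
s0 \nVdash \neg b since s1 is accessible from s0 and s1 \Vdash b.
So the root s0 does not force the formula.

No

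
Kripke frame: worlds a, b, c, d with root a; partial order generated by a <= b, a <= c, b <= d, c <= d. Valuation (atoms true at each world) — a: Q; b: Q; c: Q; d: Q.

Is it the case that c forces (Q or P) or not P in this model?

c forces (Q or P) or not P via the disjunct Q or P.

Yes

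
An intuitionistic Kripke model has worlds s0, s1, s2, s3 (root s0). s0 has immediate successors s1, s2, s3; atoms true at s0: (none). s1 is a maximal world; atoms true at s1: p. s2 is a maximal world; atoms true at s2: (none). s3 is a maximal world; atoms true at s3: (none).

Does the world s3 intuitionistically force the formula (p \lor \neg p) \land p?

s3 \nVdash (p \lor \neg p) \land p since s3 fails p.

No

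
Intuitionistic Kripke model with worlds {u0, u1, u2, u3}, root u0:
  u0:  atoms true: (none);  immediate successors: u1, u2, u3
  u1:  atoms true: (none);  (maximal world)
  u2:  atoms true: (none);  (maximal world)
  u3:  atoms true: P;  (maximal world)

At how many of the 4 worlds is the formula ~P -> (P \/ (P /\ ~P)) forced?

1

u0: does not force it — u0 ||-/- ~P -> (P \/ (P /\ ~P)): at the accessible world u1, u1 ||- ~P but u1 ||-/- P \/ (P /\ ~P).
u1: does not force it — u1 ||-/- ~P -> (P \/ (P /\ ~P)): already at u1 itself, u1 ||- ~P but u1 ||-/- P \/ (P /\ ~P).
u2: does not force it.
u3: forces it.
Worlds forcing the formula: {u3}.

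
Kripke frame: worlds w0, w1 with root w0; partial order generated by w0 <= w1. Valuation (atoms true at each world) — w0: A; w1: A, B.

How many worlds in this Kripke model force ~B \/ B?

1

w0: does not force it — w0 ||-/- ~B \/ B: neither disjunct is forced at w0.
w1: forces it.
Worlds forcing the formula: {w1}.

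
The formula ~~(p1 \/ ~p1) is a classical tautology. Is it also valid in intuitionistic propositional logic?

Yes

This is the double negation of excluded middle, which is intuitionistically derivable.
Assuming ~(p1 \/ ~p1): from p1 we'd get p1 \/ ~p1, so ~p1; but then p1 \/ ~p1 again — contradiction. Hence ~~(p1 \/ ~p1).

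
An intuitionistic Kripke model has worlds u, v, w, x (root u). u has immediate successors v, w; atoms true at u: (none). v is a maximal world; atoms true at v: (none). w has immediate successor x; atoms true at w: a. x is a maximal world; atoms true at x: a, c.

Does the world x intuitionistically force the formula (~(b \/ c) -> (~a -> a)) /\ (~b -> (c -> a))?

x ||- (~(b \/ c) -> (~a -> a)) /\ (~b -> (c -> a)) since x forces both conjuncts.

Yes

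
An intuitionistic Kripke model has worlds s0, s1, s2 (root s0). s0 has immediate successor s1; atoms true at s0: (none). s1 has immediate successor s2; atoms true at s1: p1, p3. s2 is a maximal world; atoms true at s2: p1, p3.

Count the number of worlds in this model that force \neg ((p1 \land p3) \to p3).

0

s0: does not force it — s0 \nVdash \neg ((p1 \land p3) \to p3) since s0 is accessible from s0 and s0 \Vdash (p1 \land p3) \to p3.
s1: does not force it — s1 \nVdash \neg ((p1 \land p3) \to p3) since s1 is accessible from s1 and s1 \Vdash (p1 \land p3) \to p3.
s2: does not force it — s2 \nVdash \neg ((p1 \land p3) \to p3) since s2 is accessible from s2 and s2 \Vdash (p1 \land p3) \to p3.
Worlds forcing the formula: { }.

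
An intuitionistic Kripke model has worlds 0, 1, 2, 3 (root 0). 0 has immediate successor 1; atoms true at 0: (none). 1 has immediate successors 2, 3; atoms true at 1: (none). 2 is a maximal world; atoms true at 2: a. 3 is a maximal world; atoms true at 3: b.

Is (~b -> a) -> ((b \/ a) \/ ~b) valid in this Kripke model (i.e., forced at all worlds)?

No

Not every world: 0 ||-/- (~b -> a) -> ((b \/ a) \/ ~b).
0 ||-/- (~b -> a) -> ((b \/ a) \/ ~b): already at 0 itself, 0 ||- ~b -> a but 0 ||-/- (b \/ a) \/ ~b.
0 ||-/- (b \/ a) \/ ~b: neither disjunct is forced at 0.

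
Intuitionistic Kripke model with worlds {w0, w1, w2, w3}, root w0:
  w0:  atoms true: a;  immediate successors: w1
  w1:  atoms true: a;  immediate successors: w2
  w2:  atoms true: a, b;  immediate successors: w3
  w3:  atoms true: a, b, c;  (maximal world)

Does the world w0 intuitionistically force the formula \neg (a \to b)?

w0 \nVdash \neg (a \to b) since w2 is accessible from w0 and w2 \Vdash a \to b.
w2 \Vdash a \to b: every world accessible from w2 that forces a (namely w2, w3) also forces b.

No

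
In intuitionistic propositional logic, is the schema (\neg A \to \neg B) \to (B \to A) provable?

This is the converse of contraposition, which is not intuitionistically valid.
A Kripke countermodel: worlds a, b; order generated by a \le b; atoms true at each world — a:{B}; b:{A,B}.
a \nVdash (\neg A \to \neg B) \to (B \to A): already at a itself, a \Vdash \neg A \to \neg B but a \nVdash B \to A.
a \nVdash B \to A: already at a itself, a \Vdash B but a \nVdash A.
a lacks atom A, so a \nVdash A.
So the root a does not force the formula.

No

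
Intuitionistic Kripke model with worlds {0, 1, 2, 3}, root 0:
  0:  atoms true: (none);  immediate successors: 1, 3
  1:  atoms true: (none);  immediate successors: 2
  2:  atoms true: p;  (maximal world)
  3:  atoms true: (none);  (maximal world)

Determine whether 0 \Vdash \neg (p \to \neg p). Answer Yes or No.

No

0 \nVdash \neg (p \to \neg p) since 3 is accessible from 0 and 3 \Vdash p \to \neg p.
3 \Vdash p \to \neg p vacuously: no world accessible from 3 forces the antecedent p.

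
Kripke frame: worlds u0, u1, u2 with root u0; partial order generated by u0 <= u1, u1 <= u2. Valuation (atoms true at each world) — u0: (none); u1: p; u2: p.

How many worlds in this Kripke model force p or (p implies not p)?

u0: does not force it — u0 does not force p or (p implies not p): neither disjunct is forced at u0.
u1: forces it.
u2: forces it.
Worlds forcing the formula: {u1, u2}.

2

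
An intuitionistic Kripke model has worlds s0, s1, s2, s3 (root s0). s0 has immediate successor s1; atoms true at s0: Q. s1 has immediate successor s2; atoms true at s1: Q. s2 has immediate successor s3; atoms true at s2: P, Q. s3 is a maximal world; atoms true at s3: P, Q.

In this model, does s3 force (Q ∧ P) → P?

Yes

s3 ⊩ (Q ∧ P) → P: every world accessible from s3 that forces Q ∧ P (namely s3) also forces P.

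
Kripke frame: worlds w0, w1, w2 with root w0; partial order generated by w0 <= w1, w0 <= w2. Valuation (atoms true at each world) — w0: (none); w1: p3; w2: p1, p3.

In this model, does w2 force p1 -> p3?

w2 ||- p1 -> p3: every world accessible from w2 that forces p1 (namely w2) also forces p3.

Yes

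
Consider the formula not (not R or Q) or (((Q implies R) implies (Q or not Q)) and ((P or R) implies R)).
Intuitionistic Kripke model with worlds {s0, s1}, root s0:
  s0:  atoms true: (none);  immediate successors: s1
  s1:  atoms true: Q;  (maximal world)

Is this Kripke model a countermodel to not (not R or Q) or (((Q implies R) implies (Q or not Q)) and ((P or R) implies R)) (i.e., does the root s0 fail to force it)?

No

s0 forces not (not R or Q) or (((Q implies R) implies (Q or not Q)) and ((P or R) implies R)) via the disjunct ((Q implies R) implies (Q or not Q)) and ((P or R) implies R).
So the root s0 forces not (not R or Q) or (((Q implies R) implies (Q or not Q)) and ((P or R) implies R)); the model is not a countermodel.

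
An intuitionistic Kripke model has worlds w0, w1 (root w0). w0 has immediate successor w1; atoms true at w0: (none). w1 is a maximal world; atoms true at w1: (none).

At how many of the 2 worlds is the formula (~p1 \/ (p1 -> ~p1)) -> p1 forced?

w0: does not force it — w0 ||-/- (~p1 \/ (p1 -> ~p1)) -> p1: already at w0 itself, w0 ||- ~p1 \/ (p1 -> ~p1) but w0 ||-/- p1.
w1: does not force it — w1 ||-/- (~p1 \/ (p1 -> ~p1)) -> p1: already at w1 itself, w1 ||- ~p1 \/ (p1 -> ~p1) but w1 ||-/- p1.
Worlds forcing the formula: { }.

0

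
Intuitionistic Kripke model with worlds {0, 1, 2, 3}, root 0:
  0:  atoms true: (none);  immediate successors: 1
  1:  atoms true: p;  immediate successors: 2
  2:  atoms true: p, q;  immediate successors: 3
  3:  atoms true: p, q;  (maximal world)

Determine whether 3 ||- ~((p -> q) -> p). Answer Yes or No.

No

3 ||-/- ~((p -> q) -> p) since 3 is accessible from 3 and 3 ||- (p -> q) -> p.
3 ||- (p -> q) -> p: every world accessible from 3 that forces p -> q (namely 3) also forces p.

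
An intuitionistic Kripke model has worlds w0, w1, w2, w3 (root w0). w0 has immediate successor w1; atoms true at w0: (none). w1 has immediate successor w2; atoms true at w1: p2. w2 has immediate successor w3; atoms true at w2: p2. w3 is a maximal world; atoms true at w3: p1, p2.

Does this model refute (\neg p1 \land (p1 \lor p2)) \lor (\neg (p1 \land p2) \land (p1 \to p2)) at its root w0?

Yes

w0 \nVdash (\neg p1 \land (p1 \lor p2)) \lor (\neg (p1 \land p2) \land (p1 \to p2)): neither disjunct is forced at w0.
w0 \nVdash \neg p1 \land (p1 \lor p2) since w0 fails \neg p1.
So the root w0 does not force (\neg p1 \land (p1 \lor p2)) \lor (\neg (p1 \land p2) \land (p1 \to p2)); the model is a countermodel.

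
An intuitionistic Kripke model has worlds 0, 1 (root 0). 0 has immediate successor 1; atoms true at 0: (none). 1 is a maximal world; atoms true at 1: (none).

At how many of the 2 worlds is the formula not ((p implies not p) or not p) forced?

0: does not force it — 0 does not force not ((p implies not p) or not p) since 0 is accessible from 0 and 0 forces (p implies not p) or not p.
1: does not force it — 1 does not force not ((p implies not p) or not p) since 1 is accessible from 1 and 1 forces (p implies not p) or not p.
Worlds forcing the formula: { }.

0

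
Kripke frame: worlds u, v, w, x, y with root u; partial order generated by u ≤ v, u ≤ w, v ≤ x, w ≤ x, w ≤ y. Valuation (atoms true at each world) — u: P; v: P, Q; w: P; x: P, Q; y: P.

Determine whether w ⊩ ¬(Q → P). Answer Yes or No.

No

w ⊮ ¬(Q → P) since w is accessible from w and w ⊩ Q → P.
w ⊩ Q → P: every world accessible from w that forces Q (namely x) also forces P.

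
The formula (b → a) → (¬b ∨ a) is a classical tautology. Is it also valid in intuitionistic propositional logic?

No

This is the material-implication-as-disjunction principle, which is not intuitionistically valid.
A Kripke countermodel: worlds w0, w1; order generated by w0 ≤ w1; atoms true at each world — w0:{}; w1:{a,b}.
w0 ⊮ (b → a) → (¬b ∨ a): already at w0 itself, w0 ⊩ b → a but w0 ⊮ ¬b ∨ a.
w0 ⊮ ¬b ∨ a: neither disjunct is forced at w0.
w0 ⊮ ¬b since w1 is accessible from w0 and w1 ⊩ b.
So the root w0 does not force the formula.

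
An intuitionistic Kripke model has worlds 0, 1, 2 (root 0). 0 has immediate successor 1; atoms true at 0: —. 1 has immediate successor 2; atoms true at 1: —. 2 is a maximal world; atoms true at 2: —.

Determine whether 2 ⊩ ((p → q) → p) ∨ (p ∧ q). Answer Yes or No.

2 ⊮ ((p → q) → p) ∨ (p ∧ q): neither disjunct is forced at 2.
2 ⊮ (p → q) → p: already at 2 itself, 2 ⊩ p → q but 2 ⊮ p.
2 lacks atom p, so 2 ⊮ p.

No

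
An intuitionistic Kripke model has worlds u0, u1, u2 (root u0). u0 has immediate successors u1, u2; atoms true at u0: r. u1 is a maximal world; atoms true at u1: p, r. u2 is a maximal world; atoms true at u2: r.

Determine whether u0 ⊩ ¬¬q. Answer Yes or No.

No

u0 ⊮ ¬¬q since u0 is accessible from u0 and u0 ⊩ ¬q.
u0 ⊩ ¬q: no world accessible from u0 forces q.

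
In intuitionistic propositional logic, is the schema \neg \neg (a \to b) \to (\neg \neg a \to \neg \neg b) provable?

Yes

This is the distribution of double negation over implication, which is intuitionistically derivable.
Assume \neg \neg (a \to b) and \neg \neg a; suppose \neg b. Then a \to b would give \neg a (by contraposition), contradicting \neg \neg a; so \neg (a \to b), contradicting \neg \neg (a \to b). Hence \neg \neg b.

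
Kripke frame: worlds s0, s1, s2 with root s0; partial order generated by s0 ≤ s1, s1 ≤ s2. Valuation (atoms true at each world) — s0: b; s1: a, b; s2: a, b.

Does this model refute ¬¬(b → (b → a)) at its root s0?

No

s0 ⊩ ¬¬(b → (b → a)): no world accessible from s0 forces ¬(b → (b → a)).
So the root s0 forces ¬¬(b → (b → a)); the model is not a countermodel.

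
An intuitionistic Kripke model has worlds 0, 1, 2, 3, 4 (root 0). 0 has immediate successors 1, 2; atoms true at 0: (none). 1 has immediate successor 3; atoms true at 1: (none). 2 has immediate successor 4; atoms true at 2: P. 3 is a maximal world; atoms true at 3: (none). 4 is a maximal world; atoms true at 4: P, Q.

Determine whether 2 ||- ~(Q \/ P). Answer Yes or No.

2 ||-/- ~(Q \/ P) since 2 is accessible from 2 and 2 ||- Q \/ P.
2 ||- Q \/ P via the disjunct P.

No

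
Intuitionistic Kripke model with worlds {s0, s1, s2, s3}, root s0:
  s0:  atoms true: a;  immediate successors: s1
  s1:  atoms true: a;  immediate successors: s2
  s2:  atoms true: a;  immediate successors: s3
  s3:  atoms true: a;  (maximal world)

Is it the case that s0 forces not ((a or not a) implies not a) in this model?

s0 forces not ((a or not a) implies not a): no world accessible from s0 forces (a or not a) implies not a.

Yes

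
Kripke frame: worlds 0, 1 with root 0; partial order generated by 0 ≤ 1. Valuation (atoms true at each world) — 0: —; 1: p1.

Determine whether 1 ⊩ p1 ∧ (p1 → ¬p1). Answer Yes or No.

1 ⊮ p1 ∧ (p1 → ¬p1) since 1 fails p1 → ¬p1.

No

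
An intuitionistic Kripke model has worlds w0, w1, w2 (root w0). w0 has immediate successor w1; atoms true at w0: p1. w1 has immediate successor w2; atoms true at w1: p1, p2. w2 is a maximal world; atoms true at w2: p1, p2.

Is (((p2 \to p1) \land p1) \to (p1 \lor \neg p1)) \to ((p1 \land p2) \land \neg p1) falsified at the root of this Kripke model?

w0 \nVdash (((p2 \to p1) \land p1) \to (p1 \lor \neg p1)) \to ((p1 \land p2) \land \neg p1): already at w0 itself, w0 \Vdash ((p2 \to p1) \land p1) \to (p1 \lor \neg p1) but w0 \nVdash (p1 \land p2) \land \neg p1.
w0 \nVdash (p1 \land p2) \land \neg p1 since w0 fails p1 \land p2.
So the root w0 does not force (((p2 \to p1) \land p1) \to (p1 \lor \neg p1)) \to ((p1 \land p2) \land \neg p1); the model is a countermodel.

Yes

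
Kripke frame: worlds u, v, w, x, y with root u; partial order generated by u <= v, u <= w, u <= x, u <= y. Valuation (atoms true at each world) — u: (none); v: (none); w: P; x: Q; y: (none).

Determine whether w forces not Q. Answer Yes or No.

w forces not Q: no world accessible from w forces Q.

Yes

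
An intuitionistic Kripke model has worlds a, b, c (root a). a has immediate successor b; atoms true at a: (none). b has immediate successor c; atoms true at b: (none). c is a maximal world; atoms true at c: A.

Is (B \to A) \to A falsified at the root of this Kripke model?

Yes

a \nVdash (B \to A) \to A: already at a itself, a \Vdash B \to A but a \nVdash A.
a lacks atom A, so a \nVdash A.
So the root a does not force (B \to A) \to A; the model is a countermodel.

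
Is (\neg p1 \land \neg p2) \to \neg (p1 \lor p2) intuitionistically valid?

This is a constructively valid De Morgan direction (conjunction of negations to negated disjunction), which is intuitionistically derivable.
If both \neg p1 and \neg p2 hold at a world, no accessible world forces p1 or forces p2, so none forces p1 \lor p2.

Yes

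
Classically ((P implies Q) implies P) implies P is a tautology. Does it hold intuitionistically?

This is Peirce's law, which is not intuitionistically valid.
A Kripke countermodel: worlds w0, w1; order generated by w0 <= w1; atoms true at each world — w0:{}; w1:{P}.
w0 does not force ((P implies Q) implies P) implies P: already at w0 itself, w0 forces (P implies Q) implies P but w0 does not force P.
w0 lacks atom P, so w0 does not force P.
So the root w0 does not force the formula.

No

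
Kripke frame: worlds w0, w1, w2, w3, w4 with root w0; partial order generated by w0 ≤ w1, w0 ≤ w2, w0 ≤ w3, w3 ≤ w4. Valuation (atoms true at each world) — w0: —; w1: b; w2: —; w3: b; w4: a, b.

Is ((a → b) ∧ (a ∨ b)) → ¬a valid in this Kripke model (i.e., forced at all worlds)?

Not every world: w0 ⊮ ((a → b) ∧ (a ∨ b)) → ¬a.
w0 ⊮ ((a → b) ∧ (a ∨ b)) → ¬a: at the accessible world w3, w3 ⊩ (a → b) ∧ (a ∨ b) but w3 ⊮ ¬a.
w3 ⊮ ¬a since w4 is accessible from w3 and w4 ⊩ a.

No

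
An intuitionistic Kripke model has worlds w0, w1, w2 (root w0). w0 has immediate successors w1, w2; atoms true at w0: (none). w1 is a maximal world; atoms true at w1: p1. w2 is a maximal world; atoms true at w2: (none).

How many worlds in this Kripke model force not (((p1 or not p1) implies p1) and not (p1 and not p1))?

w0: does not force it — w0 does not force not (((p1 or not p1) implies p1) and not (p1 and not p1)) since w1 is accessible from w0 and w1 forces ((p1 or not p1) implies p1) and not (p1 and not p1).
w1: does not force it.
w2: forces it.
Worlds forcing the formula: {w2}.

1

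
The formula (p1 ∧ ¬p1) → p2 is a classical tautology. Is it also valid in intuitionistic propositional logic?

This is an instance of ex falso quodlibet, which is intuitionistically derivable.
No world can force both p1 and ¬p1, so the antecedent p1 ∧ ¬p1 is never forced and the implication holds vacuously at every world.

Yes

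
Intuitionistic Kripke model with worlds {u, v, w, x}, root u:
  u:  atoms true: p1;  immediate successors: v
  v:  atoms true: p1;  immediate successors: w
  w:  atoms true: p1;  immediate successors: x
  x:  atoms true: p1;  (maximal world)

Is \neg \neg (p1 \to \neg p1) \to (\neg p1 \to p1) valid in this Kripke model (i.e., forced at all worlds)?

u \Vdash \neg \neg (p1 \to \neg p1) \to (\neg p1 \to p1) vacuously: no world accessible from u forces the antecedent \neg \neg (p1 \to \neg p1).
Since the root u forces \neg \neg (p1 \to \neg p1) \to (\neg p1 \to p1) and forcing is persistent (monotone upward), every world forces it.

Yes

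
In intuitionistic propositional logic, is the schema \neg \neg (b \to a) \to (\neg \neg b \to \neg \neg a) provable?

Yes

This is the distribution of double negation over implication, which is intuitionistically derivable.
Assume \neg \neg (b \to a) and \neg \neg b; suppose \neg a. Then b \to a would give \neg b (by contraposition), contradicting \neg \neg b; so \neg (b \to a), contradicting \neg \neg (b \to a). Hence \neg \neg a.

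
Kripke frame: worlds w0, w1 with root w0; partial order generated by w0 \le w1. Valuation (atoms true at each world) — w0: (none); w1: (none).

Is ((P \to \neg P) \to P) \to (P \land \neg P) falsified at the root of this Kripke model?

No

w0 \Vdash ((P \to \neg P) \to P) \to (P \land \neg P) vacuously: no world accessible from w0 forces the antecedent (P \to \neg P) \to P.
So the root w0 forces ((P \to \neg P) \to P) \to (P \land \neg P); the model is not a countermodel.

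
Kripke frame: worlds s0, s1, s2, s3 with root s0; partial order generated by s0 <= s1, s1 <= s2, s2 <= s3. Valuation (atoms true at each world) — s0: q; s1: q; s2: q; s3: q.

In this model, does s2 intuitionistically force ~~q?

Yes

s2 ||- ~~q: no world accessible from s2 forces ~q.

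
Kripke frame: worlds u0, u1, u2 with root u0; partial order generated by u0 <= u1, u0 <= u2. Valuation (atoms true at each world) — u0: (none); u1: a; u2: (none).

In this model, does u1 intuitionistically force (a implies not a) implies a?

u1 forces (a implies not a) implies a vacuously: no world accessible from u1 forces the antecedent a implies not a.

Yes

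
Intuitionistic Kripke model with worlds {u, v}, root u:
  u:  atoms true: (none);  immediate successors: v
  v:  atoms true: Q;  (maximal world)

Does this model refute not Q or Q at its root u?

u does not force not Q or Q: neither disjunct is forced at u.
u does not force not Q since v is accessible from u and v forces Q.
So the root u does not force not Q or Q; the model is a countermodel.

Yes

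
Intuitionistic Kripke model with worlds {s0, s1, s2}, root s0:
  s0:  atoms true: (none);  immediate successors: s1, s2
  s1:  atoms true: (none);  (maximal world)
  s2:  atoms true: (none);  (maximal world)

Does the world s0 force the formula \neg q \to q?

No

s0 \nVdash \neg q \to q: already at s0 itself, s0 \Vdash \neg q but s0 \nVdash q.
s0 lacks atom q, so s0 \nVdash q.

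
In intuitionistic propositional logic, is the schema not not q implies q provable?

No

This is double-negation elimination, which is not intuitionistically valid.
A Kripke countermodel: worlds 0, 1; order generated by 0 <= 1; atoms true at each world — 0:{}; 1:{q}.
0 does not force not not q implies q: already at 0 itself, 0 forces not not q but 0 does not force q.
0 lacks atom q, so 0 does not force q.
So the root 0 does not force the formula.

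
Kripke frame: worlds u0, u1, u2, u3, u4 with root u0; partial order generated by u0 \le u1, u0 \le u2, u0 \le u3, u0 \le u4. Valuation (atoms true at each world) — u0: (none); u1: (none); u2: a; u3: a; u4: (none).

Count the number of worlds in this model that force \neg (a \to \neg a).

2

u0: does not force it — u0 \nVdash \neg (a \to \neg a) since u1 is accessible from u0 and u1 \Vdash a \to \neg a.
u1: does not force it.
u2: forces it.
u3: forces it.
u4: does not force it.
Worlds forcing the formula: {u2, u3}.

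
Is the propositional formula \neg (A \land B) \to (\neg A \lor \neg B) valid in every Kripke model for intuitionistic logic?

This is the constructively invalid direction of De Morgan's law for conjunction, which is not intuitionistically valid.
A Kripke countermodel: worlds u, v, w; order generated by u \le v, u \le w; atoms true at each world — u:{}; v:{A}; w:{B}.
u \nVdash \neg (A \land B) \to (\neg A \lor \neg B): already at u itself, u \Vdash \neg (A \land B) but u \nVdash \neg A \lor \neg B.
u \nVdash \neg A \lor \neg B: neither disjunct is forced at u.
u \nVdash \neg A since v is accessible from u and v \Vdash A.
So the root u does not force the formula.

No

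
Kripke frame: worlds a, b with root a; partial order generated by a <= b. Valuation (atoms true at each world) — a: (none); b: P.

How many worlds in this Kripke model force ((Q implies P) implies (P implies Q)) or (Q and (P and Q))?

a: does not force it — a does not force ((Q implies P) implies (P implies Q)) or (Q and (P and Q)): neither disjunct is forced at a.
b: does not force it.
Worlds forcing the formula: { }.

0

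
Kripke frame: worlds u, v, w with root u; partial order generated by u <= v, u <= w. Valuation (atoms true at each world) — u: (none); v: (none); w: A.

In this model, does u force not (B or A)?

No

u does not force not (B or A) since w is accessible from u and w forces B or A.
w forces B or A via the disjunct A.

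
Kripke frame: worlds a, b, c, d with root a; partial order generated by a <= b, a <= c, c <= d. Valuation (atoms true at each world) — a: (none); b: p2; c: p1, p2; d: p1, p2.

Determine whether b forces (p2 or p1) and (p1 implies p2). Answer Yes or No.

Yes

b forces (p2 or p1) and (p1 implies p2) since b forces both conjuncts.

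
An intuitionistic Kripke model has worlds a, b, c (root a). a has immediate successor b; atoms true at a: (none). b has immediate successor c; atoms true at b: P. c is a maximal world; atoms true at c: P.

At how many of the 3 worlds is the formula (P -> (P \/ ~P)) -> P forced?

2

a: does not force it — a ||-/- (P -> (P \/ ~P)) -> P: already at a itself, a ||- P -> (P \/ ~P) but a ||-/- P.
b: forces it.
c: forces it.
Worlds forcing the formula: {b, c}.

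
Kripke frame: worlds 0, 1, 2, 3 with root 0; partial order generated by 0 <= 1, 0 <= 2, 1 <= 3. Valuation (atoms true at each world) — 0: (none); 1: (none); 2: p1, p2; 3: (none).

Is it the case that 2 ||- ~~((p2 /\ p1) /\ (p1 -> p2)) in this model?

2 ||- ~~((p2 /\ p1) /\ (p1 -> p2)): no world accessible from 2 forces ~((p2 /\ p1) /\ (p1 -> p2)).

Yes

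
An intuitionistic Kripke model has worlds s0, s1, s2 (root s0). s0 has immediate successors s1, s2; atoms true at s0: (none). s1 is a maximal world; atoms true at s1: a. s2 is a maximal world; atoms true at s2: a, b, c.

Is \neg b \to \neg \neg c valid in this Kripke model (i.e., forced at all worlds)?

Not every world: s0 \nVdash \neg b \to \neg \neg c.
s0 \nVdash \neg b \to \neg \neg c: at the accessible world s1, s1 \Vdash \neg b but s1 \nVdash \neg \neg c.
s1 \nVdash \neg \neg c since s1 is accessible from s1 and s1 \Vdash \neg c.
s1 \Vdash \neg c: no world accessible from s1 forces c.

No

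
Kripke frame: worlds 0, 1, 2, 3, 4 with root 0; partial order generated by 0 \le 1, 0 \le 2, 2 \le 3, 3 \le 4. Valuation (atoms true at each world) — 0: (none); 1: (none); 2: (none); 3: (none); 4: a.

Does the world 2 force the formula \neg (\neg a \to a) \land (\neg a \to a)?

2 \nVdash \neg (\neg a \to a) \land (\neg a \to a) since 2 fails \neg (\neg a \to a).

No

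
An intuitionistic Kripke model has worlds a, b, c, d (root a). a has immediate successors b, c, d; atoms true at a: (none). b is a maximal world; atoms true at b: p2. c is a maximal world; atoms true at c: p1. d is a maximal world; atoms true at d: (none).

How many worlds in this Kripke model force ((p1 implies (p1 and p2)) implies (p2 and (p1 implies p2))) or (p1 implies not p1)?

3

a: does not force it — a does not force ((p1 implies (p1 and p2)) implies (p2 and (p1 implies p2))) or (p1 implies not p1): neither disjunct is forced at a.
b: forces it.
c: forces it.
d: forces it.
Worlds forcing the formula: {b, c, d}.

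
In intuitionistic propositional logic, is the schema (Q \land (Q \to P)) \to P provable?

Yes

This is modus ponens in implicational form, which is intuitionistically derivable.
If a world forces Q and Q \to P, then applying the implication at that world (which is accessible from itself) gives P.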